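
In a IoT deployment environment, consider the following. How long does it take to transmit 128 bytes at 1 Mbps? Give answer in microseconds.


Given: packet = 128 bytes, bandwidth = 1 Mbps
Packet in bits = 128 * 8 = 1024 bits
Bandwidth = 1 * 10^6 = 1000000 bps
Time = 1024 / 1000000 seconds
Time in us = 1024 * 10^6 / 1000000 = 1024

1024


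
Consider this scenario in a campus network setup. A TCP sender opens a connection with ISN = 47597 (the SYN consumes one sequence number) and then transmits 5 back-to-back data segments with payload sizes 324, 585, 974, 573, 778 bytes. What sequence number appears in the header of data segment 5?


The SYN occupies sequence number ISN = 47597, so the first data byte is ISN + 1 = 47598.
SEQ of data segment i = (ISN + 1) + sum of payload sizes of segments 1..i-1.
Segment 1: SEQ = 47598, payload = 324 bytes
Segment 2: SEQ = 47922, payload = 585 bytes
Segment 3: SEQ = 48507, payload = 974 bytes
Segment 4: SEQ = 49481, payload = 573 bytes
Segment 5: SEQ = 50054, payload = 778 bytes
SEQ of segment 5 = 47598 + 324 + 585 + 974 + 573 = 50054

50054


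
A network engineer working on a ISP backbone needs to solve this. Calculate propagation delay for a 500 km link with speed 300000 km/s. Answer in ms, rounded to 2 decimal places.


Given: distance = 500 km, speed = 300000 km/s
Delay = distance / speed = 500 / 300000 seconds
Delay in ms = 500 * 1000 / 300000
Delay = 1.6667 ms
Rounded to 2 dp = 1.67 ms

1.67


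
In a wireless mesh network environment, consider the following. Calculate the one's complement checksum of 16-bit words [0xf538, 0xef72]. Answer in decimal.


Given words: [0xf538, 0xef72]
Step 1: Sum all words
Raw sum = 62776 + 61298 = 124074
Step 2: Fold carry: (58538 + 1) = 58539
One's complement = ~58539 & 0xFFFF = 6996

6996


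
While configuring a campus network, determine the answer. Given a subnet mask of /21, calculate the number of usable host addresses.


Given: subnet mask /21
Host bits = 32 - 21 = 11
Total addresses = 2^11 = 2048
Usable hosts = 2048 - 2 (network + broadcast) = 2046

2046


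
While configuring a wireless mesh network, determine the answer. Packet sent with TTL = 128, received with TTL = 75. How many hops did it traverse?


Given: initial TTL = 128, received TTL = 75
Hops = initial TTL - received TTL
Hops = 128 - 75 = 53

53


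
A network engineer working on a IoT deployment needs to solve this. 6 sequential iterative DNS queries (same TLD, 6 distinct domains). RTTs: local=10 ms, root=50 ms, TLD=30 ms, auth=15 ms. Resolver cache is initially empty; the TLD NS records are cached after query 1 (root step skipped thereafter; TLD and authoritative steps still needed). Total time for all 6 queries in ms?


Lookup 1 (cold cache): local + root + TLD + auth = 10 + 50 + 30 + 15 = 105 ms
Lookups 2..6 (TLD NS cached -> skip root; new domain -> still ask TLD and auth): local + TLD + auth = 10 + 30 + 15 = 55 ms each
Remaining 5 lookups: 5 * 55 = 275 ms
Total = 105 + 275 = 380 ms

380


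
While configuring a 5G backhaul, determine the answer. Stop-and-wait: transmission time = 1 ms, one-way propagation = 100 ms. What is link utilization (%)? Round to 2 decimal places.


Given: Ttrans = 1 ms, Tprop = 100 ms
RTT = 2 * Tprop = 2 * 100 = 200 ms
U = Ttrans / (Ttrans + RTT)
U = 1 / (1 + 200)
U = 1 / 201 = 0.004975
U% = 0.50%

0.50


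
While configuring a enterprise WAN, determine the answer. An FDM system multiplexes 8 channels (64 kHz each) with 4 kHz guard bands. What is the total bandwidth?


Given: 8 channels, 64 kHz each, guard = 4 kHz
Channel bandwidth = 8 * 64 = 512 kHz
Guard bands = 7 gaps * 4 kHz = 28 kHz
Total = 512 + 28 = 540 kHz

540


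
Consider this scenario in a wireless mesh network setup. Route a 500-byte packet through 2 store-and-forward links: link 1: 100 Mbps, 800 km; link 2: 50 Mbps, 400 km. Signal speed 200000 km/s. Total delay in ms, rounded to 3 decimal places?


Packet = 500 bytes = 4000 bits. Store-and-forward: sum (t_trans + t_prop) per link.
Link 1: t_trans = 4000/(100*10^6) s = 0.0400 ms; t_prop = 800/200000 s = 4.0000 ms; subtotal = 4.0400 ms
Link 2: t_trans = 4000/(50*10^6) s = 0.0800 ms; t_prop = 400/200000 s = 2.0000 ms; subtotal = 2.0800 ms
End-to-end = 4.0400 + 2.0800 = 6.1200 ms -> 6.120 ms (3 dp)

6.120


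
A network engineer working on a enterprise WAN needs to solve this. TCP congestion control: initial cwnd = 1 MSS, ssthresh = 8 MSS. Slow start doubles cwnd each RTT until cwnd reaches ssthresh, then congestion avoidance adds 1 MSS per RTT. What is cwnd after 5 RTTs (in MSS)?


RTT 0: cwnd = 1 MSS (initial)
RTT 1: cwnd = 2 MSS (slow start, doubled)
RTT 2: cwnd = 4 MSS (slow start, doubled)
RTT 3: cwnd = 8 MSS (slow start, doubled)
RTT 4: cwnd = 9 MSS (congestion avoidance, +1)
RTT 5: cwnd = 10 MSS (congestion avoidance, +1)

10


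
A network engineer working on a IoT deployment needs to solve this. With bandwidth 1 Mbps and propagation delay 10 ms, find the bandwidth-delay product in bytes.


Given: bandwidth = 1 Mbps, delay = 10 ms
BDP in bits = 1 * 10^6 * 10 / 1000
BDP in bits = 10000
BDP in bytes = 10000 / 8 = 1250

1250


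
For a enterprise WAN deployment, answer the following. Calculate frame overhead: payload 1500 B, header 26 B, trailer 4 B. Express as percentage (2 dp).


Given: payload = 1500 B, header = 26 B, trailer = 4 B
Overhead bytes = header + trailer = 26 + 4 = 30
Total frame = payload + overhead = 1500 + 30 = 1530
Overhead % = 30 / 1530 * 100 = 1.9608% -> 1.96% (2 dp)

1.96


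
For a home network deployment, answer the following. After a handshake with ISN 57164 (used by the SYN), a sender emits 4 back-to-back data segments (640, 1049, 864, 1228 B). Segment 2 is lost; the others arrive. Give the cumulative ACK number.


SYN uses sequence number 57164; first data byte = ISN + 1 = 57165.
Segment 1: SEQ = 57165, len = 640 B, covers [57165, 57804]
Segment 2: SEQ = 57805, len = 1049 B, covers [57805, 58853] [LOST]
Segment 3: SEQ = 58854, len = 864 B, covers [58854, 59717]
Segment 4: SEQ = 59718, len = 1228 B, covers [59718, 60945]
In-order data received: bytes [57165, 57804] (segments 1..1).
Segment 2 missing -> gap begins at byte 57805; later segments buffered out of order.
Cumulative ACK = next expected in-order byte = 57165 + 640 = 57805

57805


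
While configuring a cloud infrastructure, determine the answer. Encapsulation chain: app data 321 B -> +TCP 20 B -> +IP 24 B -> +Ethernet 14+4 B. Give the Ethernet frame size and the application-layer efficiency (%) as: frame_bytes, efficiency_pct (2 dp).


TCP segment = 321 + 20 = 341 B
IP packet = 341 + 24 = 365 B
Ethernet frame = 365 + 14 + 4 = 383 B
Efficiency = app / frame = 321 / 383 = 0.838120 = 83.8120% -> 83.81% (2 dp)

383, 83.81


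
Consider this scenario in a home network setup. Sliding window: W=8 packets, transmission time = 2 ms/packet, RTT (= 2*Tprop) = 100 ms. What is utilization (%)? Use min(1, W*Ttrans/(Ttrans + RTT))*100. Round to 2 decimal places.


Given: W = 8, Ttrans = 2 ms, RTT = 100 ms (= 2 * Tprop, Tprop = 50 ms)
Cycle time = Ttrans + RTT = 2 + 100 = 102 ms (first packet sent until its ACK returns)
W * Ttrans = 8 * 2 = 16 ms of sending per cycle
W * Ttrans / (Ttrans + RTT) = 16 / 102 = 0.156863
U = min(1, 0.156863) = 0.156863
U% = 15.69%

15.69


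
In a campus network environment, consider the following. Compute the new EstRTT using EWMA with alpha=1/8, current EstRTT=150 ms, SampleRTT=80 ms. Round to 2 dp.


Given: EstRTT = 150 ms, SampleRTT = 80 ms, alpha = 1/8
New EstRTT = (1 - alpha) * EstRTT + alpha * SampleRTT
(7/8) * 150 = 131.25
(1/8) * 80 = 10
New EstRTT = 131.25 + 10 = 141.25 ms -> 141.25 ms (2 dp)

141.25


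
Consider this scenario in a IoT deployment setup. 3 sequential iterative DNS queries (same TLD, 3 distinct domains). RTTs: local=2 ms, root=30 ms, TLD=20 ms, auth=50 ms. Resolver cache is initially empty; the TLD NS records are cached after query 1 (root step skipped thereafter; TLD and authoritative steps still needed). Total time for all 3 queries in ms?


Lookup 1 (cold cache): local + root + TLD + auth = 2 + 30 + 20 + 50 = 102 ms
Lookups 2..3 (TLD NS cached -> skip root; new domain -> still ask TLD and auth): local + TLD + auth = 2 + 20 + 50 = 72 ms each
Remaining 2 lookups: 2 * 72 = 144 ms
Total = 102 + 144 = 246 ms

246


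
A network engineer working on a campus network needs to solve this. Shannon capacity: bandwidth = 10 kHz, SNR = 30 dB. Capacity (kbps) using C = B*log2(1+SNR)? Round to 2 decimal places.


Given: B = 10 kHz, SNR = 30 dB
SNR linear = 10^(30/10) = 1000
1 + SNR = 1001
log2(1001) = 9.9672262588
C = 10 * 1000 * 9.9672262588 = 99672.2626 bps
C = 99.672263 kbps -> 99.67 kbps (2 dp)

99.67


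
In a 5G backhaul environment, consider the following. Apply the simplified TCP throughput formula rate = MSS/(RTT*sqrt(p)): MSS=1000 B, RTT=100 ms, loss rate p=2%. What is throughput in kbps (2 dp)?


Given: MSS = 1000 bytes, RTT = 100 ms, loss = 2%
RTT in seconds = 100 / 1000 = 0.1
Loss rate = 2% = 0.02
sqrt(loss) = sqrt(0.02) = 0.141421356237
Throughput (bytes/s) = 1000 / (0.1 * 0.141421356237) = 70710.6781
Throughput (kbps) = 70710.6781 * 8 / 1000 = 565.685425 -> 565.69 kbps (2 dp)

565.69


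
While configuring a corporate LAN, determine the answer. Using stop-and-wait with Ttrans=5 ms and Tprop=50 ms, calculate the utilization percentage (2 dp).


Given: Ttrans = 5 ms, Tprop = 50 ms
RTT = 2 * Tprop = 2 * 50 = 100 ms
U = Ttrans / (Ttrans + RTT)
U = 5 / (5 + 100)
U = 5 / 105 = 0.047619
U% = 4.76%

4.76


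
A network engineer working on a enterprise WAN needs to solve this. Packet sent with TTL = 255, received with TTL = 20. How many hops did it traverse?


Given: initial TTL = 255, received TTL = 20
Hops = initial TTL - received TTL
Hops = 255 - 20 = 235

235


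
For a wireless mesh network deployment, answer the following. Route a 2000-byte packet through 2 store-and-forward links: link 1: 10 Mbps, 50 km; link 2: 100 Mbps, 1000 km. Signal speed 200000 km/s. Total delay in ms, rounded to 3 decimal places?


Packet = 2000 bytes = 16000 bits. Store-and-forward: sum (t_trans + t_prop) per link.
Link 1: t_trans = 16000/(10*10^6) s = 1.6000 ms; t_prop = 50/200000 s = 0.2500 ms; subtotal = 1.8500 ms
Link 2: t_trans = 16000/(100*10^6) s = 0.1600 ms; t_prop = 1000/200000 s = 5.0000 ms; subtotal = 5.1600 ms
End-to-end = 1.8500 + 5.1600 = 7.0100 ms -> 7.010 ms (3 dp)

7.010


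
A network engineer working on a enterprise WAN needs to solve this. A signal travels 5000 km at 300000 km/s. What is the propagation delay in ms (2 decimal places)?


Given: distance = 5000 km, speed = 300000 km/s
Delay = distance / speed = 5000 / 300000 seconds
Delay in ms = 5000 * 1000 / 300000
Delay = 16.6667 ms
Rounded to 2 dp = 16.67 ms

16.67


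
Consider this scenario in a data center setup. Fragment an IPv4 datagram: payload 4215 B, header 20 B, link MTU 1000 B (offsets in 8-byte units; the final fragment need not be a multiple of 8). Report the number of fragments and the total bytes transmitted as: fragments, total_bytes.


Max data per non-final fragment = floor((MTU - header)/8)*8 = floor((1000 - 20)/8)*8 = floor(980/8)*8 = 976 B
Final fragment needs no 8-byte alignment: it can carry up to MTU - header = 980 B
Non-final fragments needed = ceil((payload - 980) / 976) = ceil(3235/976) = ceil(3.3145) = 4
Number of fragments = 4 + 1 = 5
Fragment sizes (data): 4 * 976 B + 311 B (last, 311 <= 980 OK)
Total bytes sent = payload + n_frags * header = 4215 + 5*20 = 4215 + 100 = 4315 B

5, 4315


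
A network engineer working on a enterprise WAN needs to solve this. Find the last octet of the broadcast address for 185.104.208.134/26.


Given: IP = 185.104.208.134, prefix = /26
Host bits = 32 - 26 = 6
Network last octet = 134 AND mask = 128
Host part size = 2^6 - 1 = 63
Broadcast last octet = 128 OR 63 = 191

191


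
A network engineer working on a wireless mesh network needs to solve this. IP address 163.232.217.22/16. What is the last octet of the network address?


Given: IP = 163.232.217.22, prefix = /16
Subnet mask = 255.255.0.0
Last octet of IP: 22
Last octet of mask: 0
Network last octet = 22 AND 0 = 0

0


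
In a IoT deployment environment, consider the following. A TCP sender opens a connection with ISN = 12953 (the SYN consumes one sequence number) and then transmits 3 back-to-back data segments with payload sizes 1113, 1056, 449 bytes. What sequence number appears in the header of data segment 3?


The SYN occupies sequence number ISN = 12953, so the first data byte is ISN + 1 = 12954.
SEQ of data segment i = (ISN + 1) + sum of payload sizes of segments 1..i-1.
Segment 1: SEQ = 12954, payload = 1113 bytes
Segment 2: SEQ = 14067, payload = 1056 bytes
Segment 3: SEQ = 15123, payload = 449 bytes
SEQ of segment 3 = 12954 + 1113 + 1056 = 15123

15123


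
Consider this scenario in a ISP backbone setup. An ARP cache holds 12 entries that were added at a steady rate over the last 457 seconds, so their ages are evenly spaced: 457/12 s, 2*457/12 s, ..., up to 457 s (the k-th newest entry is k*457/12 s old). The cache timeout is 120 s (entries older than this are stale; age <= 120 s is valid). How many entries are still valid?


Ages are k * 457/12 s for k = 1..12 (spacing = 38.0833 s).
Entry k is valid iff k * 457/12 <= 120 iff k <= 12 * 120 / 457 = 3.1510
n_valid = floor(3.1510) = 3
(n_stale = 12 - 3 = 9)

3


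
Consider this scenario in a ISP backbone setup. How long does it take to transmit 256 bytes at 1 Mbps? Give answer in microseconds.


Given: packet = 256 bytes, bandwidth = 1 Mbps
Packet in bits = 256 * 8 = 2048 bits
Bandwidth = 1 * 10^6 = 1000000 bps
Time = 2048 / 1000000 seconds
Time in us = 2048 * 10^6 / 1000000 = 2048

2048


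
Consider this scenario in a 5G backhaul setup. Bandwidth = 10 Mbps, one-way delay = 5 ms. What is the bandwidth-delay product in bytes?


Given: bandwidth = 10 Mbps, delay = 5 ms
BDP in bits = 10 * 10^6 * 5 / 1000
BDP in bits = 50000
BDP in bytes = 50000 / 8 = 6250

6250


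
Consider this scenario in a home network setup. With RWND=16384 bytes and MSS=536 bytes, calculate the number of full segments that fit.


Given: RWND = 16384 bytes, MSS = 536 bytes
Full segments = floor(RWND / MSS)
Full segments = floor(16384 / 536)
Full segments = floor(30.5672) = 30

30


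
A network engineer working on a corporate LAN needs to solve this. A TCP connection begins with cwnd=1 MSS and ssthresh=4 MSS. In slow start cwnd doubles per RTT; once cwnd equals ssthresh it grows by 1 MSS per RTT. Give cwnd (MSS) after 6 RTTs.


RTT 0: cwnd = 1 MSS (initial)
RTT 1: cwnd = 2 MSS (slow start, doubled)
RTT 2: cwnd = 4 MSS (slow start, doubled)
RTT 3: cwnd = 5 MSS (congestion avoidance, +1)
RTT 4: cwnd = 6 MSS (congestion avoidance, +1)
RTT 5: cwnd = 7 MSS (congestion avoidance, +1)
RTT 6: cwnd = 8 MSS (congestion avoidance, +1)

8


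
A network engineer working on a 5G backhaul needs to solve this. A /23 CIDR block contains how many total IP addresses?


Given: CIDR prefix /23
Host bits = 32 - 23 = 9
Total addresses = 2^9 = 512

512


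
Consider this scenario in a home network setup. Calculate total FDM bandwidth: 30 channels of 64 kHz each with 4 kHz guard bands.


Given: 30 channels, 64 kHz each, guard = 4 kHz
Channel bandwidth = 30 * 64 = 1920 kHz
Guard bands = 29 gaps * 4 kHz = 116 kHz
Total = 1920 + 116 = 2036 kHz

2036


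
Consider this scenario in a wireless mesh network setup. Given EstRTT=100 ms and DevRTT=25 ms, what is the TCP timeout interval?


Given: EstRTT = 100 ms, DevRTT = 25 ms
Timeout = EstRTT + 4 * DevRTT
4 * DevRTT = 4 * 25 = 100
Timeout = 100 + 100 = 200 ms

200


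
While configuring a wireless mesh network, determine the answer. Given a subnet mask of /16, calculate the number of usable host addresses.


Given: subnet mask /16
Host bits = 32 - 16 = 16
Total addresses = 2^16 = 65536
Usable hosts = 65536 - 2 (network + broadcast) = 65534

65534


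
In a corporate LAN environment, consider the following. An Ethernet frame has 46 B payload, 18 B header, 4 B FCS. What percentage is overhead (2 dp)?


Given: payload = 46 B, header = 18 B, trailer = 4 B
Overhead bytes = header + trailer = 18 + 4 = 22
Total frame = payload + overhead = 46 + 22 = 68
Overhead % = 22 / 68 * 100 = 32.3529% -> 32.35% (2 dp)

32.35


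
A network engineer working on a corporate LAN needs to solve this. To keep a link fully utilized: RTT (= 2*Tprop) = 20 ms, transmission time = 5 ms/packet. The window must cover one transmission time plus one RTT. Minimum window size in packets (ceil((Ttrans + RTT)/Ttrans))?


Given: Ttrans = 5 ms, RTT = 20 ms (= 2 * Tprop, Tprop = 10 ms)
Time until first ACK returns = Ttrans + RTT = 5 + 20 = 25 ms
Need W * Ttrans >= Ttrans + RTT  ->  W >= (Ttrans + RTT) / Ttrans
(Ttrans + RTT) / Ttrans = 25 / 5 = 5
W_min = ceil(5) = 5

5


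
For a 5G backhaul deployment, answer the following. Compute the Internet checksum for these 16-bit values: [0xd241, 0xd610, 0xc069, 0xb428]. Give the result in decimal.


Given words: [0xd241, 0xd610, 0xc069, 0xb428]
Step 1: Sum all words
Raw sum = 53825 + 54800 + 49257 + 46120 = 204002
Step 2: Fold carry: (7394 + 3) = 7397
One's complement = ~7397 & 0xFFFF = 58138

58138


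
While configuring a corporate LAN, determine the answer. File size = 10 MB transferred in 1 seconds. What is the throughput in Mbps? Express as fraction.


Given: file = 10 MB, time = 1 s
File in Mb = 10 * 8 = 80 Mb
Throughput = 80 / 1 Mbps
Throughput = 80 Mbps

80


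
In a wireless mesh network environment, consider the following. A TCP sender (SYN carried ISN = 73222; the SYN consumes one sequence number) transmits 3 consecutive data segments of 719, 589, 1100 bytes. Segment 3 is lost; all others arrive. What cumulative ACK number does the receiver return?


SYN uses sequence number 73222; first data byte = ISN + 1 = 73223.
Segment 1: SEQ = 73223, len = 719 B, covers [73223, 73941]
Segment 2: SEQ = 73942, len = 589 B, covers [73942, 74530]
Segment 3: SEQ = 74531, len = 1100 B, covers [74531, 75630] [LOST]
In-order data received: bytes [73223, 74530] (segments 1..2).
Segment 3 missing -> gap begins at byte 74531.
Cumulative ACK = next expected in-order byte = 73223 + 719 + 589 = 74531

74531


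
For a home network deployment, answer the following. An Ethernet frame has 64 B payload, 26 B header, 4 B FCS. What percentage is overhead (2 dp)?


Given: payload = 64 B, header = 26 B, trailer = 4 B
Overhead bytes = header + trailer = 26 + 4 = 30
Total frame = payload + overhead = 64 + 30 = 94
Overhead % = 30 / 94 * 100 = 31.9149% -> 31.91% (2 dp)

31.91


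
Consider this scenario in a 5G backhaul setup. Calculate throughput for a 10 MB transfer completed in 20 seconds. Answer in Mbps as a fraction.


Given: file = 10 MB, time = 20 s
File in Mb = 10 * 8 = 80 Mb
Throughput = 80 / 20 Mbps
Throughput = 4 Mbps

4


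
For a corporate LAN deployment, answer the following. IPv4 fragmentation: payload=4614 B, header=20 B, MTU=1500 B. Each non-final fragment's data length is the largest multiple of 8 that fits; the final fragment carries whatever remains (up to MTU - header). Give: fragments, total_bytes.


Max data per non-final fragment = floor((MTU - header)/8)*8 = floor((1500 - 20)/8)*8 = floor(1480/8)*8 = 1480 B
Final fragment needs no 8-byte alignment: it can carry up to MTU - header = 1480 B
Non-final fragments needed = ceil((payload - 1480) / 1480) = ceil(3134/1480) = ceil(2.1176) = 3
Number of fragments = 3 + 1 = 4
Fragment sizes (data): 3 * 1480 B + 174 B (last, 174 <= 1480 OK)
Total bytes sent = payload + n_frags * header = 4614 + 4*20 = 4614 + 80 = 4694 B

4, 4694


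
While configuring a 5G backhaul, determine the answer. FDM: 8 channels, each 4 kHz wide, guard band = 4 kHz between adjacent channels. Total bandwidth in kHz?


Given: 8 channels, 4 kHz each, guard = 4 kHz
Channel bandwidth = 8 * 4 = 32 kHz
Guard bands = 7 gaps * 4 kHz = 28 kHz
Total = 32 + 28 = 60 kHz

60


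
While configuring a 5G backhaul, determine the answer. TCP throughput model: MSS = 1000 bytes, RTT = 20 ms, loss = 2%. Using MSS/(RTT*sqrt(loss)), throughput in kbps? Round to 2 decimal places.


Given: MSS = 1000 bytes, RTT = 20 ms, loss = 2%
RTT in seconds = 20 / 1000 = 0.02
Loss rate = 2% = 0.02
sqrt(loss) = sqrt(0.02) = 0.141421356237
Throughput (bytes/s) = 1000 / (0.02 * 0.141421356237) = 353553.3906
Throughput (kbps) = 353553.3906 * 8 / 1000 = 2828.427125 -> 2828.43 kbps (2 dp)

2828.43


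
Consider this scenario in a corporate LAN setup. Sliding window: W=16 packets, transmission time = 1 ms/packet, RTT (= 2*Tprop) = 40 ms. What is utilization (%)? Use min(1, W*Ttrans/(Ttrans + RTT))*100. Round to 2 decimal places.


Given: W = 16, Ttrans = 1 ms, RTT = 40 ms (= 2 * Tprop, Tprop = 20 ms)
Cycle time = Ttrans + RTT = 1 + 40 = 41 ms (first packet sent until its ACK returns)
W * Ttrans = 16 * 1 = 16 ms of sending per cycle
W * Ttrans / (Ttrans + RTT) = 16 / 41 = 0.390244
U = min(1, 0.390244) = 0.390244
U% = 39.02%

39.02


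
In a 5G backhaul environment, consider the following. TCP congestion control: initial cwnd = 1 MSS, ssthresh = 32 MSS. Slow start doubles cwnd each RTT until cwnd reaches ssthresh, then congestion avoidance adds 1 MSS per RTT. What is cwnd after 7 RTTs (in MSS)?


RTT 0: cwnd = 1 MSS (initial)
RTT 1: cwnd = 2 MSS (slow start, doubled)
RTT 2: cwnd = 4 MSS (slow start, doubled)
RTT 3: cwnd = 8 MSS (slow start, doubled)
RTT 4: cwnd = 16 MSS (slow start, doubled)
RTT 5: cwnd = 32 MSS (slow start, doubled)
RTT 6: cwnd = 33 MSS (congestion avoidance, +1)
RTT 7: cwnd = 34 MSS (congestion avoidance, +1)

34


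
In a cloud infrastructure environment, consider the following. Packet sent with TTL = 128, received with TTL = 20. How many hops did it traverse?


Given: initial TTL = 128, received TTL = 20
Hops = initial TTL - received TTL
Hops = 128 - 20 = 108

108


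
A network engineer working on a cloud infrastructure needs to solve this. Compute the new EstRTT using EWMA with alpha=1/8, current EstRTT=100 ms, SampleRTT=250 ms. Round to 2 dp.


Given: EstRTT = 100 ms, SampleRTT = 250 ms, alpha = 1/8
New EstRTT = (1 - alpha) * EstRTT + alpha * SampleRTT
(7/8) * 100 = 87.5
(1/8) * 250 = 31.25
New EstRTT = 87.5 + 31.25 = 118.75 ms -> 118.75 ms (2 dp)

118.75


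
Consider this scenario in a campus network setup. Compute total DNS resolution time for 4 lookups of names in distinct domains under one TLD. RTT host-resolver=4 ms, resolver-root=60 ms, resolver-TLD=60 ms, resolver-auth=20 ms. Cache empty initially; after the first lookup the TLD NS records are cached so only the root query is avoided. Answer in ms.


Lookup 1 (cold cache): local + root + TLD + auth = 4 + 60 + 60 + 20 = 144 ms
Lookups 2..4 (TLD NS cached -> skip root; new domain -> still ask TLD and auth): local + TLD + auth = 4 + 60 + 20 = 84 ms each
Remaining 3 lookups: 3 * 84 = 252 ms
Total = 144 + 252 = 396 ms

396


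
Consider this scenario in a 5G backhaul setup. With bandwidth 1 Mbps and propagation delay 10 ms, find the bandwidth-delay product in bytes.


Given: bandwidth = 1 Mbps, delay = 10 ms
BDP in bits = 1 * 10^6 * 10 / 1000
BDP in bits = 10000
BDP in bytes = 10000 / 8 = 1250

1250


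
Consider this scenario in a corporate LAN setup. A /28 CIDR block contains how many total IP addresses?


Given: CIDR prefix /28
Host bits = 32 - 28 = 4
Total addresses = 2^4 = 16

16


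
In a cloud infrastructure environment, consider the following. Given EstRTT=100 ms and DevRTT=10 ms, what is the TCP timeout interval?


Given: EstRTT = 100 ms, DevRTT = 10 ms
Timeout = EstRTT + 4 * DevRTT
4 * DevRTT = 4 * 10 = 40
Timeout = 100 + 40 = 140 ms

140


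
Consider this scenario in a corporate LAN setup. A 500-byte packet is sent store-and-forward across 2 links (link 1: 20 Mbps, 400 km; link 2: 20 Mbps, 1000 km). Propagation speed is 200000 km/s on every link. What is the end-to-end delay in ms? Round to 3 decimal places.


Packet = 500 bytes = 4000 bits. Store-and-forward: sum (t_trans + t_prop) per link.
Link 1: t_trans = 4000/(20*10^6) s = 0.2000 ms; t_prop = 400/200000 s = 2.0000 ms; subtotal = 2.2000 ms
Link 2: t_trans = 4000/(20*10^6) s = 0.2000 ms; t_prop = 1000/200000 s = 5.0000 ms; subtotal = 5.2000 ms
End-to-end = 2.2000 + 5.2000 = 7.4000 ms -> 7.400 ms (3 dp)

7.400


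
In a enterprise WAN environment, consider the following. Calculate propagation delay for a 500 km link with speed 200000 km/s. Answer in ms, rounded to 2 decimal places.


Given: distance = 500 km, speed = 200000 km/s
Delay = distance / speed = 500 / 200000 seconds
Delay in ms = 500 * 1000 / 200000
Delay = 2.5000 ms
Rounded to 2 dp = 2.50 ms

2.50


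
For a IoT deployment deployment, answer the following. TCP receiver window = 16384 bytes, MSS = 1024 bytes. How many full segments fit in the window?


Given: RWND = 16384 bytes, MSS = 1024 bytes
Full segments = floor(RWND / MSS)
Full segments = floor(16384 / 1024)
Full segments = floor(16.0) = 16

16


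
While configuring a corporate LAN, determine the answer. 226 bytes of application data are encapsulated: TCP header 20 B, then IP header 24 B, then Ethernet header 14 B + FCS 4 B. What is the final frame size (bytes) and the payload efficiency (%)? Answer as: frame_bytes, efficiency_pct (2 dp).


TCP segment = 226 + 20 = 246 B
IP packet = 246 + 24 = 270 B
Ethernet frame = 270 + 14 + 4 = 288 B
Efficiency = app / frame = 226 / 288 = 0.784722 = 78.4722% -> 78.47% (2 dp)

288, 78.47


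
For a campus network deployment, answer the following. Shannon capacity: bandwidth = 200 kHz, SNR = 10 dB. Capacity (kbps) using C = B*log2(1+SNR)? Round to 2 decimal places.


Given: B = 200 kHz, SNR = 10 dB
SNR linear = 10^(10/10) = 10
1 + SNR = 11
log2(11) = 3.4594316186
C = 200 * 1000 * 3.4594316186 = 691886.3237 bps
C = 691.886324 kbps -> 691.89 kbps (2 dp)

691.89


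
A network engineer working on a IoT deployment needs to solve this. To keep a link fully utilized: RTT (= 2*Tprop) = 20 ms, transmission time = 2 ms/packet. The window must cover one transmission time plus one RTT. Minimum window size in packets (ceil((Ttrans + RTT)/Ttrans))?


Given: Ttrans = 2 ms, RTT = 20 ms (= 2 * Tprop, Tprop = 10 ms)
Time until first ACK returns = Ttrans + RTT = 2 + 20 = 22 ms
Need W * Ttrans >= Ttrans + RTT  ->  W >= (Ttrans + RTT) / Ttrans
(Ttrans + RTT) / Ttrans = 22 / 2 = 11
W_min = ceil(11) = 11

11


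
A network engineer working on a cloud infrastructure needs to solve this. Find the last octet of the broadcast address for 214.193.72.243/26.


Given: IP = 214.193.72.243, prefix = /26
Host bits = 32 - 26 = 6
Network last octet = 243 AND mask = 192
Host part size = 2^6 - 1 = 63
Broadcast last octet = 192 OR 63 = 255

255


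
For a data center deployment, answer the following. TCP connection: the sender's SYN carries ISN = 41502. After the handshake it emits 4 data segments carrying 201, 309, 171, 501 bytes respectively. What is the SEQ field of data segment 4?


The SYN occupies sequence number ISN = 41502, so the first data byte is ISN + 1 = 41503.
SEQ of data segment i = (ISN + 1) + sum of payload sizes of segments 1..i-1.
Segment 1: SEQ = 41503, payload = 201 bytes
Segment 2: SEQ = 41704, payload = 309 bytes
Segment 3: SEQ = 42013, payload = 171 bytes
Segment 4: SEQ = 42184, payload = 501 bytes
SEQ of segment 4 = 41503 + 201 + 309 + 171 = 42184

42184


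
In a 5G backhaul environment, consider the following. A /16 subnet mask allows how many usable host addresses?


Given: subnet mask /16
Host bits = 32 - 16 = 16
Total addresses = 2^16 = 65536
Usable hosts = 65536 - 2 (network + broadcast) = 65534

65534


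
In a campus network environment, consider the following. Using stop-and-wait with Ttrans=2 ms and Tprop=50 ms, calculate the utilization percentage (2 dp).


Given: Ttrans = 2 ms, Tprop = 50 ms
RTT = 2 * Tprop = 2 * 50 = 100 ms
U = Ttrans / (Ttrans + RTT)
U = 2 / (2 + 100)
U = 2 / 102 = 0.019608
U% = 1.96%

1.96


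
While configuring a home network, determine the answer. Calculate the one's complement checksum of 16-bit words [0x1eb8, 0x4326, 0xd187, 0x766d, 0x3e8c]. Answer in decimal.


Given words: [0x1eb8, 0x4326, 0xd187, 0x766d, 0x3e8c]
Step 1: Sum all words
Raw sum = 7864 + 17190 + 53639 + 30317 + 16012 = 125022
Step 2: Fold carry: (59486 + 1) = 59487
One's complement = ~59487 & 0xFFFF = 6048

6048


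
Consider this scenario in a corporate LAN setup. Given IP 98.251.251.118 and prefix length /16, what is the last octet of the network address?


Given: IP = 98.251.251.118, prefix = /16
Subnet mask = 255.255.0.0
Last octet of IP: 118
Last octet of mask: 0
Network last octet = 118 AND 0 = 0

0


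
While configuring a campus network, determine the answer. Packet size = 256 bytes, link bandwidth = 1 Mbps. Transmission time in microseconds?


Given: packet = 256 bytes, bandwidth = 1 Mbps
Packet in bits = 256 * 8 = 2048 bits
Bandwidth = 1 * 10^6 = 1000000 bps
Time = 2048 / 1000000 seconds
Time in us = 2048 * 10^6 / 1000000 = 2048

2048


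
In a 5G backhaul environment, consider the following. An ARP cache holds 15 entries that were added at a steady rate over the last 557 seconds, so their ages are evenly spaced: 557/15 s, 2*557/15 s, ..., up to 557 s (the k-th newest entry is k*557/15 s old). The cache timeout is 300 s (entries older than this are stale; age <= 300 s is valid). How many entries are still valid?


Ages are k * 557/15 s for k = 1..15 (spacing = 37.1333 s).
Entry k is valid iff k * 557/15 <= 300 iff k <= 15 * 300 / 557 = 8.0790
n_valid = floor(8.0790) = 8
(n_stale = 15 - 8 = 7)

8


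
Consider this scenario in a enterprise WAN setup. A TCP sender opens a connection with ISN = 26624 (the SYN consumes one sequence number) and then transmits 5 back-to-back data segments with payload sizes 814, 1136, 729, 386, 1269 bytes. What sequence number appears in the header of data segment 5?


The SYN occupies sequence number ISN = 26624, so the first data byte is ISN + 1 = 26625.
SEQ of data segment i = (ISN + 1) + sum of payload sizes of segments 1..i-1.
Segment 1: SEQ = 26625, payload = 814 bytes
Segment 2: SEQ = 27439, payload = 1136 bytes
Segment 3: SEQ = 28575, payload = 729 bytes
Segment 4: SEQ = 29304, payload = 386 bytes
Segment 5: SEQ = 29690, payload = 1269 bytes
SEQ of segment 5 = 26625 + 814 + 1136 + 729 + 386 = 29690

29690


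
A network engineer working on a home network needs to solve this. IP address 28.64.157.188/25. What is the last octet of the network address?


Given: IP = 28.64.157.188, prefix = /25
Subnet mask = 255.255.255.128
Last octet of IP: 188
Last octet of mask: 128
Network last octet = 188 AND 128 = 128

128


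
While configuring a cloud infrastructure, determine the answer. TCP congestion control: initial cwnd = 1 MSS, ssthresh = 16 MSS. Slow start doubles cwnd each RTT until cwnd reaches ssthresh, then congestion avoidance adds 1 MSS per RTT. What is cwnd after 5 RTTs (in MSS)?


RTT 0: cwnd = 1 MSS (initial)
RTT 1: cwnd = 2 MSS (slow start, doubled)
RTT 2: cwnd = 4 MSS (slow start, doubled)
RTT 3: cwnd = 8 MSS (slow start, doubled)
RTT 4: cwnd = 16 MSS (slow start, doubled)
RTT 5: cwnd = 17 MSS (congestion avoidance, +1)

17


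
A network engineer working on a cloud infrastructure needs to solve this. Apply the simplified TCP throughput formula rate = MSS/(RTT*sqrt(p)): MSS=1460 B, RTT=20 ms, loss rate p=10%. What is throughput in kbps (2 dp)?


Given: MSS = 1460 bytes, RTT = 20 ms, loss = 10%
RTT in seconds = 20 / 1000 = 0.02
Loss rate = 10% = 0.1
sqrt(loss) = sqrt(0.1) = 0.316227766017
Throughput (bytes/s) = 1460 / (0.02 * 0.316227766017) = 230846.2692
Throughput (kbps) = 230846.2692 * 8 / 1000 = 1846.770154 -> 1846.77 kbps (2 dp)

1846.77


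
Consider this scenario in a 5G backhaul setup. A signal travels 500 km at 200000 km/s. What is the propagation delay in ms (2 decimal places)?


Given: distance = 500 km, speed = 200000 km/s
Delay = distance / speed = 500 / 200000 seconds
Delay in ms = 500 * 1000 / 200000
Delay = 2.5000 ms
Rounded to 2 dp = 2.50 ms

2.50


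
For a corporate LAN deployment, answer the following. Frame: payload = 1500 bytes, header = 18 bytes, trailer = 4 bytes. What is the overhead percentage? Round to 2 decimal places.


Given: payload = 1500 B, header = 18 B, trailer = 4 B
Overhead bytes = header + trailer = 18 + 4 = 22
Total frame = payload + overhead = 1500 + 22 = 1522
Overhead % = 22 / 1522 * 100 = 1.4455% -> 1.45% (2 dp)

1.45


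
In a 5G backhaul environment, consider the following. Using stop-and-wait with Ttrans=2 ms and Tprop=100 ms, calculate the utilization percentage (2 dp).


Given: Ttrans = 2 ms, Tprop = 100 ms
RTT = 2 * Tprop = 2 * 100 = 200 ms
U = Ttrans / (Ttrans + RTT)
U = 2 / (2 + 200)
U = 2 / 202 = 0.009901
U% = 0.99%

0.99


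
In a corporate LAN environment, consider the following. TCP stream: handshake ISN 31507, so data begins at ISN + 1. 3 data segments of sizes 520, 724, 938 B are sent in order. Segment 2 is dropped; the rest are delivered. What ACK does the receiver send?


SYN uses sequence number 31507; first data byte = ISN + 1 = 31508.
Segment 1: SEQ = 31508, len = 520 B, covers [31508, 32027]
Segment 2: SEQ = 32028, len = 724 B, covers [32028, 32751] [LOST]
Segment 3: SEQ = 32752, len = 938 B, covers [32752, 33689]
In-order data received: bytes [31508, 32027] (segments 1..1).
Segment 2 missing -> gap begins at byte 32028; later segments buffered out of order.
Cumulative ACK = next expected in-order byte = 31508 + 520 = 32028

32028


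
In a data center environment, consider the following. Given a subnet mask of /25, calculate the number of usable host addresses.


Given: subnet mask /25
Host bits = 32 - 25 = 7
Total addresses = 2^7 = 128
Usable hosts = 128 - 2 (network + broadcast) = 126

126


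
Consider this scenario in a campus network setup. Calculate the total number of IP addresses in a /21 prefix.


Given: CIDR prefix /21
Host bits = 32 - 21 = 11
Total addresses = 2^11 = 2048

2048


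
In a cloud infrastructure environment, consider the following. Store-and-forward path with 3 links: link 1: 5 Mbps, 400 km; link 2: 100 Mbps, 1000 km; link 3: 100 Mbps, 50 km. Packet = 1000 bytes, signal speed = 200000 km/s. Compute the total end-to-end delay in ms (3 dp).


Packet = 1000 bytes = 8000 bits. Store-and-forward: sum (t_trans + t_prop) per link.
Link 1: t_trans = 8000/(5*10^6) s = 1.6000 ms; t_prop = 400/200000 s = 2.0000 ms; subtotal = 3.6000 ms
Link 2: t_trans = 8000/(100*10^6) s = 0.0800 ms; t_prop = 1000/200000 s = 5.0000 ms; subtotal = 5.0800 ms
Link 3: t_trans = 8000/(100*10^6) s = 0.0800 ms; t_prop = 50/200000 s = 0.2500 ms; subtotal = 0.3300 ms
End-to-end = 3.6000 + 5.0800 + 0.3300 = 9.0100 ms -> 9.010 ms (3 dp)

9.010


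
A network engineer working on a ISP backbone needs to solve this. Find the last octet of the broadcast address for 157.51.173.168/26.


Given: IP = 157.51.173.168, prefix = /26
Host bits = 32 - 26 = 6
Network last octet = 168 AND mask = 128
Host part size = 2^6 - 1 = 63
Broadcast last octet = 128 OR 63 = 191

191


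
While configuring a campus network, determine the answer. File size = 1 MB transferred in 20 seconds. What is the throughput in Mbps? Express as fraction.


Given: file = 1 MB, time = 20 s
File in Mb = 1 * 8 = 8 Mb
Throughput = 8 / 20 Mbps
Throughput = 2/5 Mbps

2/5


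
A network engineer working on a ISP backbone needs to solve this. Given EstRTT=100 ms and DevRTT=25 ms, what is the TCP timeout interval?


Given: EstRTT = 100 ms, DevRTT = 25 ms
Timeout = EstRTT + 4 * DevRTT
4 * DevRTT = 4 * 25 = 100
Timeout = 100 + 100 = 200 ms

200


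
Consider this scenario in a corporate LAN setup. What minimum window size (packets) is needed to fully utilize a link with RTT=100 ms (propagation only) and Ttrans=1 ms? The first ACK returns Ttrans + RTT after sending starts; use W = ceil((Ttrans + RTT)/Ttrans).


Given: Ttrans = 1 ms, RTT = 100 ms (= 2 * Tprop, Tprop = 50 ms)
Time until first ACK returns = Ttrans + RTT = 1 + 100 = 101 ms
Need W * Ttrans >= Ttrans + RTT  ->  W >= (Ttrans + RTT) / Ttrans
(Ttrans + RTT) / Ttrans = 101 / 1 = 101
W_min = ceil(101) = 101

101


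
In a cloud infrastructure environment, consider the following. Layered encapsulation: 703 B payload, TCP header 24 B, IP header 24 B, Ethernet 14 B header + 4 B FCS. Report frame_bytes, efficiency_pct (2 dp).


TCP segment = 703 + 24 = 727 B
IP packet = 727 + 24 = 751 B
Ethernet frame = 751 + 14 + 4 = 769 B
Efficiency = app / frame = 703 / 769 = 0.914174 = 91.4174% -> 91.42% (2 dp)

769, 91.42


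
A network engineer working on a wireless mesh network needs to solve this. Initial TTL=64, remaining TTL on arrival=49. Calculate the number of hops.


Given: initial TTL = 64, received TTL = 49
Hops = initial TTL - received TTL
Hops = 64 - 49 = 15

15


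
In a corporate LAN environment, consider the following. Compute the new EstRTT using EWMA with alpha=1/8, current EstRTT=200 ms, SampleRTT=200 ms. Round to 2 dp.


Given: EstRTT = 200 ms, SampleRTT = 200 ms, alpha = 1/8
New EstRTT = (1 - alpha) * EstRTT + alpha * SampleRTT
(7/8) * 200 = 175
(1/8) * 200 = 25
New EstRTT = 175 + 25 = 200 ms -> 200.00 ms (2 dp)

200.00


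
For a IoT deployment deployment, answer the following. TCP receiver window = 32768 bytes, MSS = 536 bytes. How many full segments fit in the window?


Given: RWND = 32768 bytes, MSS = 536 bytes
Full segments = floor(RWND / MSS)
Full segments = floor(32768 / 536)
Full segments = floor(61.1343) = 61

61


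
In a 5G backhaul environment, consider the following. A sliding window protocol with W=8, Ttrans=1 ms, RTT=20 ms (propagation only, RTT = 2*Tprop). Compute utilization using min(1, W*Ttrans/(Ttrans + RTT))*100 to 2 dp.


Given: W = 8, Ttrans = 1 ms, RTT = 20 ms (= 2 * Tprop, Tprop = 10 ms)
Cycle time = Ttrans + RTT = 1 + 20 = 21 ms (first packet sent until its ACK returns)
W * Ttrans = 8 * 1 = 8 ms of sending per cycle
W * Ttrans / (Ttrans + RTT) = 8 / 21 = 0.380952
U = min(1, 0.380952) = 0.380952
U% = 38.10%

38.10


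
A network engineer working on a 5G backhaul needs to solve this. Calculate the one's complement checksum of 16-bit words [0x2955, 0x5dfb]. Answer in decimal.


Given words: [0x2955, 0x5dfb]
Step 1: Sum all words
Raw sum = 10581 + 24059 = 34640
One's complement = ~34640 & 0xFFFF = 30895

30895


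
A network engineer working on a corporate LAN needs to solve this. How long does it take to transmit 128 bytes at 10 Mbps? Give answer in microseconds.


Given: packet = 128 bytes, bandwidth = 10 Mbps
Packet in bits = 128 * 8 = 1024 bits
Bandwidth = 10 * 10^6 = 10000000 bps
Time = 1024 / 10000000 seconds
Time in us = 1024 * 10^6 / 10000000 = 102.4

102.4


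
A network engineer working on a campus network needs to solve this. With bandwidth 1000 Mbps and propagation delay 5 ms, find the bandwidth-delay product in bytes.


Given: bandwidth = 1000 Mbps, delay = 5 ms
BDP in bits = 1000 * 10^6 * 5 / 1000
BDP in bits = 5000000
BDP in bytes = 5000000 / 8 = 625000

625000


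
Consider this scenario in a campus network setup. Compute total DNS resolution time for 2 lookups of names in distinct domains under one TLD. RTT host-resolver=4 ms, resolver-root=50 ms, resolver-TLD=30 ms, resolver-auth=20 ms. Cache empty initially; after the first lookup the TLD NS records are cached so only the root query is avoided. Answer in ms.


Lookup 1 (cold cache): local + root + TLD + auth = 4 + 50 + 30 + 20 = 104 ms
Lookups 2..2 (TLD NS cached -> skip root; new domain -> still ask TLD and auth): local + TLD + auth = 4 + 30 + 20 = 54 ms each
Remaining 1 lookups: 1 * 54 = 54 ms
Total = 104 + 54 = 158 ms

158


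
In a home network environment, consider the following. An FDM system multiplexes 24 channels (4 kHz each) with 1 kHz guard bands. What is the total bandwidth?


Given: 24 channels, 4 kHz each, guard = 1 kHz
Channel bandwidth = 24 * 4 = 96 kHz
Guard bands = 23 gaps * 1 kHz = 23 kHz
Total = 96 + 23 = 119 kHz

119
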